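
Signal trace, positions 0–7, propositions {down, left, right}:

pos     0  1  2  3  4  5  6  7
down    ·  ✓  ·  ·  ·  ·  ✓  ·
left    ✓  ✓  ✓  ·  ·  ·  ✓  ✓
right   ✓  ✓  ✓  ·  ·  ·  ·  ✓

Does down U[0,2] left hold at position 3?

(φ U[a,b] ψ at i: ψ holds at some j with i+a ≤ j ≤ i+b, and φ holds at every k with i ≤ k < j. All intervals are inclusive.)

Need some j in [3,5] with left, and down at every k in [3,j-1].
  j=3: left false.
  j=4: left false.
  j=5: left false.
No j in the window works → until fails.

False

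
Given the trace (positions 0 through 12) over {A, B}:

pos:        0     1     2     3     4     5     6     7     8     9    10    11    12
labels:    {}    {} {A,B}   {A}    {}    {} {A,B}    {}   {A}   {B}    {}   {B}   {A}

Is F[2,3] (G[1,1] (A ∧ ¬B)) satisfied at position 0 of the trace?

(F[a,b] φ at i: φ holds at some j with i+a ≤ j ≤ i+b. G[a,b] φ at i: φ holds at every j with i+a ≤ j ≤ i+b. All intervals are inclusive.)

True

Check G[1,1] (A ∧ ¬B) at each j in [2,3]:
  j=2: holds on [3,3]
  j=3: fails at 4
Found at j=2 → formula holds.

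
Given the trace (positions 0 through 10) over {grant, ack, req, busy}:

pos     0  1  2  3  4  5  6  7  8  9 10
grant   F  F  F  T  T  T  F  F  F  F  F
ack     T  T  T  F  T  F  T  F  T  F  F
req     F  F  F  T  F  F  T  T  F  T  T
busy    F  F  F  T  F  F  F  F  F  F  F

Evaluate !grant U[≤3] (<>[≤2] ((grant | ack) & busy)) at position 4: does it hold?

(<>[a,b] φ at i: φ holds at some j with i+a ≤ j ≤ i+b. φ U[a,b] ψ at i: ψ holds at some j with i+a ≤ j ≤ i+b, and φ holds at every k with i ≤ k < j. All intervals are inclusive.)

Need some j in [4,7] with <>[≤2] ((grant | ack) & busy), and !grant at every k in [4,j-1].
  j=4: <>[≤2] ((grant | ack) & busy) — fails (none in [4,6]).
  j=5: <>[≤2] ((grant | ack) & busy) — fails (none in [5,7]).
  j=6: <>[≤2] ((grant | ack) & busy) — fails (none in [6,8]).
  j=7: <>[≤2] ((grant | ack) & busy) — fails (none in [7,9]).
No j in the window works → until fails.

Does not hold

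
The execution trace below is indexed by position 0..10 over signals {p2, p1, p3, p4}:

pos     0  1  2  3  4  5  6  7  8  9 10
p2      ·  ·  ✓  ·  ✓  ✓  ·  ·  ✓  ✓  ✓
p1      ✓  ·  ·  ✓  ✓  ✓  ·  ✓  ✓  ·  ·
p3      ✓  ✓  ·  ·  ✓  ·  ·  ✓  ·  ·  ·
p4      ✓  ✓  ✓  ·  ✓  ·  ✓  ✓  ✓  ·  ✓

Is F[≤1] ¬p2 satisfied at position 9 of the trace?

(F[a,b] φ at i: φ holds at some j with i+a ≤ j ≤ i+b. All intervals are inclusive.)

Does not hold

Check ¬p2 at each j in [9,10]:
  j=9: false
  j=10: false
No position in the window satisfies it → formula fails.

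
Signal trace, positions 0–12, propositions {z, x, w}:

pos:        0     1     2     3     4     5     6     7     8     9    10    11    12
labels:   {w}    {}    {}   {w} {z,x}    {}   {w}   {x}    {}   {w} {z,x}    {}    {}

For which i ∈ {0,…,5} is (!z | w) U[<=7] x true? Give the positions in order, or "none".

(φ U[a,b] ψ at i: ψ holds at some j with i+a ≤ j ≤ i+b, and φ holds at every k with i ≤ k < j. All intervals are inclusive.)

Evaluate at each i in [0,5]:
  i=0: ✓ (rhs at j=4; lhs holds on [0,3])
  i=1: ✓ (rhs at j=4; lhs holds on [1,3])
  i=2: ✓ (rhs at j=4; lhs holds on [2,3])
  i=3: ✓ (rhs at j=4; lhs holds on [3,3])
  i=4: ✓ (rhs at j=4)
  i=5: ✓ (rhs at j=7; lhs holds on [5,6])

0, 1, 2, 3, 4, 5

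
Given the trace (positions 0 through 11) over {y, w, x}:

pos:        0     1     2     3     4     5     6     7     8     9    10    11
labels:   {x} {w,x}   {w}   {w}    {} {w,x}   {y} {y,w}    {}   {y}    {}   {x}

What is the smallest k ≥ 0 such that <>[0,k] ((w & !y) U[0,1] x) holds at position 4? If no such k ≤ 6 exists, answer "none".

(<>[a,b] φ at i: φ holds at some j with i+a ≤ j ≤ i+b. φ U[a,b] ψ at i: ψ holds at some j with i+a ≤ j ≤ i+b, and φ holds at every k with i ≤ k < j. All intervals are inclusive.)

1

Scan j = 4,5,… for ((w & !y) U[0,1] x):
  j=4: fails
  j=5: holds
First hit at j=5, so smallest k = 5-4 = 1.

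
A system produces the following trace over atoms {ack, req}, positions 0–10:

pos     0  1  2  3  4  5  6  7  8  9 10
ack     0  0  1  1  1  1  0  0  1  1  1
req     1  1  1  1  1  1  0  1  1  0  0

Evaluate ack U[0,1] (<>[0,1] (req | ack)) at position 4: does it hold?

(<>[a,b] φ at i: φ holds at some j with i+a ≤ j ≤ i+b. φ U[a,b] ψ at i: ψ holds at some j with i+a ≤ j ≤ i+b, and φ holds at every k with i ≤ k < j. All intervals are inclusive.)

Holds

Need some j in [4,5] with <>[0,1] (req | ack), and ack at every k in [4,j-1].
  j=4: <>[0,1] (req | ack) holds; no prefix to check → satisfied.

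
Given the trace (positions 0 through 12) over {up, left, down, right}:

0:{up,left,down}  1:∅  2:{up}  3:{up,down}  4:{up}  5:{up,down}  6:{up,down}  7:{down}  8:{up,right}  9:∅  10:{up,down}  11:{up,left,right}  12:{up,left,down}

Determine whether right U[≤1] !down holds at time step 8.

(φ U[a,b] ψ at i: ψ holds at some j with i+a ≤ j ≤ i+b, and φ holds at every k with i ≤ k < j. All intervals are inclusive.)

Need some j in [8,9] with !down, and right at every k in [8,j-1].
  j=8: !down holds; no prefix to check → satisfied.

Holds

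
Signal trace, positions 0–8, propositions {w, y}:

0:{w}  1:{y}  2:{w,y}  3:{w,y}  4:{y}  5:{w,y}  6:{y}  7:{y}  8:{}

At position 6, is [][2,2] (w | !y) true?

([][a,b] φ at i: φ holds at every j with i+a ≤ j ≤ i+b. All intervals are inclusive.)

Yes

Check (w | !y) at every j in [8,8]:
  j=8: true
All positions satisfy it → formula holds.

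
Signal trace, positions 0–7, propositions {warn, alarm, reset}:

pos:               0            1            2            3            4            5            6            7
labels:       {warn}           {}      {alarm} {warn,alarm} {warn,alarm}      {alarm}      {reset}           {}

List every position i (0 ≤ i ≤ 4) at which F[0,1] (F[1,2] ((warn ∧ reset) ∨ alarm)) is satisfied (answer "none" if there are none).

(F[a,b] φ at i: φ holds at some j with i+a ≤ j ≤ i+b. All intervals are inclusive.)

Evaluate at each i in [0,4]:
  i=0: ✓ (witness j=0)
  i=1: ✓ (witness j=1)
  i=2: ✓ (witness j=2)
  i=3: ✓ (witness j=3)
  i=4: ✓ (witness j=4)

0, 1, 2, 3, 4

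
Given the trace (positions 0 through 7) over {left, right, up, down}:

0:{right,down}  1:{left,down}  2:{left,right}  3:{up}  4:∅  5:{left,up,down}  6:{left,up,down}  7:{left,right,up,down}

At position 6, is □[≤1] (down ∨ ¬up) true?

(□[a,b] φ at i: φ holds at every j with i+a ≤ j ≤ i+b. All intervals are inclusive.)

True

Check (down ∨ ¬up) at every j in [6,7]:
  j=6: true
  j=7: true
All positions satisfy it → formula holds.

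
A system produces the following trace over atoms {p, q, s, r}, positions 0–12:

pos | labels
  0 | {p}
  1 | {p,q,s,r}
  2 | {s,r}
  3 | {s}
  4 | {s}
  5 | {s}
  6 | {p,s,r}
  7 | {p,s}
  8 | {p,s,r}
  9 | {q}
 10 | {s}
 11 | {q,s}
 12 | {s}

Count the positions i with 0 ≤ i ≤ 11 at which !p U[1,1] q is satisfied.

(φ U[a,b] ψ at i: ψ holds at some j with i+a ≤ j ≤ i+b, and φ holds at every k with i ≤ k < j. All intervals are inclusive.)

Evaluate at each i in [0,11]:
  i=0: ✗ (lhs fails at k=0 before rhs at j=1)
  i=1: ✗ (no rhs in [2,2])
  i=2: ✗ (no rhs in [3,3])
  i=3: ✗ (no rhs in [4,4])
  i=4: ✗ (no rhs in [5,5])
  i=5: ✗ (no rhs in [6,6])
  i=6: ✗ (no rhs in [7,7])
  i=7: ✗ (no rhs in [8,8])
  i=8: ✗ (lhs fails at k=8 before rhs at j=9)
  i=9: ✗ (no rhs in [10,10])
  i=10: ✓ (rhs at j=11; lhs holds on [10,10])
  i=11: ✗ (no rhs in [12,12])
Positions where it holds: {10} → 1.

1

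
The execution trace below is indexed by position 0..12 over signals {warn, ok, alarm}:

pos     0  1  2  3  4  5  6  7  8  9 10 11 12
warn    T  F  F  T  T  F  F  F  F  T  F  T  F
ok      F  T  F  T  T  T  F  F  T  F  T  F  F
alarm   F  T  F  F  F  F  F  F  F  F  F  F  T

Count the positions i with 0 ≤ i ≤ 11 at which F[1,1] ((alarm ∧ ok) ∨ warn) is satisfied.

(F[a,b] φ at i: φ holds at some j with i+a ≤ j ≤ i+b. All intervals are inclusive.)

5

Evaluate at each i in [0,11]:
  i=0: ✓ (witness j=1)
  i=1: ✗ (none in [2,2])
  i=2: ✓ (witness j=3)
  i=3: ✓ (witness j=4)
  i=4: ✗ (none in [5,5])
  i=5: ✗ (none in [6,6])
  i=6: ✗ (none in [7,7])
  i=7: ✗ (none in [8,8])
  i=8: ✓ (witness j=9)
  i=9: ✗ (none in [10,10])
  i=10: ✓ (witness j=11)
  i=11: ✗ (none in [12,12])
Positions where it holds: {0, 2, 3, 8, 10} → 5.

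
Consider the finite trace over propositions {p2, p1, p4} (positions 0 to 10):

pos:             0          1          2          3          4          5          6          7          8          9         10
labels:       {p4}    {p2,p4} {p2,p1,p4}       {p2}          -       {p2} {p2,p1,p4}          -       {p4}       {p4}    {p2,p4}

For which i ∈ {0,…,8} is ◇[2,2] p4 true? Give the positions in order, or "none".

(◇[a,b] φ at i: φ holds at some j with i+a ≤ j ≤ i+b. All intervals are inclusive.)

0, 4, 6, 7, 8

Evaluate at each i in [0,8]:
  i=0: ✓ (witness j=2)
  i=1: ✗ (none in [3,3])
  i=2: ✗ (none in [4,4])
  i=3: ✗ (none in [5,5])
  i=4: ✓ (witness j=6)
  i=5: ✗ (none in [7,7])
  i=6: ✓ (witness j=8)
  i=7: ✓ (witness j=9)
  i=8: ✓ (witness j=10)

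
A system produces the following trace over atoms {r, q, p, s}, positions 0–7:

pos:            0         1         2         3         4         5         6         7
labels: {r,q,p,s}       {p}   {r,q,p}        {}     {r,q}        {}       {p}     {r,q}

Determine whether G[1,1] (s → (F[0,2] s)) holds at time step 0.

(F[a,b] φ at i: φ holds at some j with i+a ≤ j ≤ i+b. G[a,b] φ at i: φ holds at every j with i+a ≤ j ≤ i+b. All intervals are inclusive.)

Holds

Check (s → (F[0,2] s)) at every j in [1,1]:
  j=1: antecedent false → ✓
All positions satisfy it → formula holds.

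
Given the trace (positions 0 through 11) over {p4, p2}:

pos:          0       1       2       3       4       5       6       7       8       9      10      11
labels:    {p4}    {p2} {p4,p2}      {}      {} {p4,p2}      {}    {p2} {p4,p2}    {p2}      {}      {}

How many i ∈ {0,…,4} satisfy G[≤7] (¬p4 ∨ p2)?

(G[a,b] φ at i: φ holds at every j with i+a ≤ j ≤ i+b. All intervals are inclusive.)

Evaluate at each i in [0,4]:
  i=0: ✗ (fails at j=0)
  i=1: ✓ (all of [1,8])
  i=2: ✓ (all of [2,9])
  i=3: ✓ (all of [3,10])
  i=4: ✓ (all of [4,11])
Positions where it holds: {1, 2, 3, 4} → 4.

4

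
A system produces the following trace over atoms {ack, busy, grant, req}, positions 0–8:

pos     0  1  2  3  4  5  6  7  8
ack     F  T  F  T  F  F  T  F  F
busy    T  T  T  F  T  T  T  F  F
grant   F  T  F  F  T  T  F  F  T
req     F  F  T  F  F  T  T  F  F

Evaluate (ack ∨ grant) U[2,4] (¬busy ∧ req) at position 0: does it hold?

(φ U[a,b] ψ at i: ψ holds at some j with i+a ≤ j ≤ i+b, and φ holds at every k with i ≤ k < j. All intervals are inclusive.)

Does not hold

Need some j in [2,4] with (¬busy ∧ req), and (ack ∨ grant) at every k in [0,j-1].
  j=2: (¬busy ∧ req) false.
  j=3: (¬busy ∧ req) false.
  j=4: (¬busy ∧ req) false.
No j in the window works → until fails.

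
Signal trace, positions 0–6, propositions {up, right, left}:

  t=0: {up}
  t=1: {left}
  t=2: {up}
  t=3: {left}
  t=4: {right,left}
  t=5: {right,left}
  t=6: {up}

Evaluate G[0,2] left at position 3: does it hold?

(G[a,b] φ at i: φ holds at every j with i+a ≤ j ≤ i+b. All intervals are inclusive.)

Yes

Check left at every j in [3,5]:
  j=3: true
  j=4: true
  j=5: true
All positions satisfy it → formula holds.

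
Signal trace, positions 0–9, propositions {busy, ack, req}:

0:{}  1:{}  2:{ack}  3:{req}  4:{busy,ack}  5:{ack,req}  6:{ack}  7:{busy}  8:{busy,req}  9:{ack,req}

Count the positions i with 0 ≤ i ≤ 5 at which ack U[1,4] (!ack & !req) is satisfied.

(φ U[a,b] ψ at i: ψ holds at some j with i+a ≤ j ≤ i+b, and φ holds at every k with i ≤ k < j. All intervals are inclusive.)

Evaluate at each i in [0,5]:
  i=0: ✗ (lhs fails at k=0 before rhs at j=1)
  i=1: ✗ (no rhs in [2,5])
  i=2: ✗ (no rhs in [3,6])
  i=3: ✗ (lhs fails at k=3 before rhs at j=7)
  i=4: ✓ (rhs at j=7; lhs holds on [4,6])
  i=5: ✓ (rhs at j=7; lhs holds on [5,6])
Positions where it holds: {4, 5} → 2.

2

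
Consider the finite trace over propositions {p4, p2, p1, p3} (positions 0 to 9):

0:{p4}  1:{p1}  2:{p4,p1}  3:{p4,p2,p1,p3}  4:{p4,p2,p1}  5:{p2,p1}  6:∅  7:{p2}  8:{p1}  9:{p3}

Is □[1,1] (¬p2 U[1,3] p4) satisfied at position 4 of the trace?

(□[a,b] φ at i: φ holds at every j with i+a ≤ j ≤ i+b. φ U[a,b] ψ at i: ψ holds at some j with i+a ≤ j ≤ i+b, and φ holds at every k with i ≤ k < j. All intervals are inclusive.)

No

Check (¬p2 U[1,3] p4) at every j in [5,5]:
  j=5: fails
Fails at j=5 → formula fails.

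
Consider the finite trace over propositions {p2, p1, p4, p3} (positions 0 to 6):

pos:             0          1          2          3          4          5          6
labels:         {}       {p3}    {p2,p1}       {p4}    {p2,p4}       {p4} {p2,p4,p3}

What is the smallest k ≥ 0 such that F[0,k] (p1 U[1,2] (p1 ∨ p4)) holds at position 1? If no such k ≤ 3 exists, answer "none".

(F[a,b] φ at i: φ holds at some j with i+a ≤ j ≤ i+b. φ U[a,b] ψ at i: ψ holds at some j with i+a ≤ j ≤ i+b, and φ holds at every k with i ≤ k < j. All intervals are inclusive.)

1

Scan j = 1,2,… for (p1 U[1,2] (p1 ∨ p4)):
  j=1: fails
  j=2: holds
First hit at j=2, so smallest k = 2-1 = 1.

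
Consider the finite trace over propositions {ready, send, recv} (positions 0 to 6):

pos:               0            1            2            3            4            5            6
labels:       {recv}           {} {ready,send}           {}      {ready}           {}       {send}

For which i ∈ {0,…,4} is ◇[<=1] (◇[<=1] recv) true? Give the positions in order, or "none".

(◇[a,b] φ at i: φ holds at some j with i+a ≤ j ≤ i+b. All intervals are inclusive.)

Evaluate at each i in [0,4]:
  i=0: ✓ (witness j=0)
  i=1: ✗ (none in [1,2])
  i=2: ✗ (none in [2,3])
  i=3: ✗ (none in [3,4])
  i=4: ✗ (none in [4,5])

0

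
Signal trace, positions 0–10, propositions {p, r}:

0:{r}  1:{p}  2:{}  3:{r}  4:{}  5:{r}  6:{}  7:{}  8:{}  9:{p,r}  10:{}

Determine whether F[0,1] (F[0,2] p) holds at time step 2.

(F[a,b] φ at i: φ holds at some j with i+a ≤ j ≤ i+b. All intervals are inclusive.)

Check F[0,2] p at each j in [2,3]:
  j=2: fails (none in [2,4])
  j=3: fails (none in [3,5])
No position in the window satisfies it → formula fails.

False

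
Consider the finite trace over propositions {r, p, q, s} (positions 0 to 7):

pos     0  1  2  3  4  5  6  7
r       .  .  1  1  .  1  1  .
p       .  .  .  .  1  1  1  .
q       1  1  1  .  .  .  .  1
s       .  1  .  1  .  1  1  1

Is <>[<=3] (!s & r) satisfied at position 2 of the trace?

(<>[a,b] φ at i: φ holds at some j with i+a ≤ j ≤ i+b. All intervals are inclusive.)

Check (!s & r) at each j in [2,5]:
  j=2: true
  j=3: false
  j=4: false
  j=5: false
Found at j=2 → formula holds.

Holds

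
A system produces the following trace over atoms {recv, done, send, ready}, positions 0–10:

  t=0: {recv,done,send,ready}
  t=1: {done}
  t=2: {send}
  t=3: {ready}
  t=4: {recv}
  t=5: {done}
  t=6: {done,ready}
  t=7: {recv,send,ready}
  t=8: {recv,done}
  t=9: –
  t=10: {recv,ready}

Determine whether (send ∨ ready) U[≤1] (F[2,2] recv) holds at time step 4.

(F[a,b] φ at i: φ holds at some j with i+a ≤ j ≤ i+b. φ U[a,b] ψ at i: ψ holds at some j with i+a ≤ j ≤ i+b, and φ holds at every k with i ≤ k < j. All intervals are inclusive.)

False

Need some j in [4,5] with F[2,2] recv, and (send ∨ ready) at every k in [4,j-1].
  j=4: F[2,2] recv — fails (none in [6,6]).
  j=5: F[2,2] recv holds, but (send ∨ ready) fails at k=4 → not this j.
No j in the window works → until fails.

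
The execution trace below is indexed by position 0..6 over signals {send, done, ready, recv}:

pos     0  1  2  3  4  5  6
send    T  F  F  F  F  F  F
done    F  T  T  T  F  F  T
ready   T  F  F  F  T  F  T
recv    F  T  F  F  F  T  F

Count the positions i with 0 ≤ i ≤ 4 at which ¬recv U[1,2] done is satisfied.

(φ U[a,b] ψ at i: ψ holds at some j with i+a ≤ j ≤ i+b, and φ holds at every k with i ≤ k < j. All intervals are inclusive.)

2

Evaluate at each i in [0,4]:
  i=0: ✓ (rhs at j=1; lhs holds on [0,0])
  i=1: ✗ (lhs fails at k=1 before rhs at j=2)
  i=2: ✓ (rhs at j=3; lhs holds on [2,2])
  i=3: ✗ (no rhs in [4,5])
  i=4: ✗ (lhs fails at k=5 before rhs at j=6)
Positions where it holds: {0, 2} → 2.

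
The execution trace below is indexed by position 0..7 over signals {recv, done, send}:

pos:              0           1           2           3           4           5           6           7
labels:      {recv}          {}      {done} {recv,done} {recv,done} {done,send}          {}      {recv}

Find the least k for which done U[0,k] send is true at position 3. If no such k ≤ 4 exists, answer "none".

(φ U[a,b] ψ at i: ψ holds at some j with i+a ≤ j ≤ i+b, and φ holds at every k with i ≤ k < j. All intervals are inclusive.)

Need earliest j ≥ 3 with send, and done at every k in [3,j-1].
  j=3: rhs fails.
  j=4: rhs fails.
  j=5: rhs holds; lhs holds on [3,4]. k = 2.

2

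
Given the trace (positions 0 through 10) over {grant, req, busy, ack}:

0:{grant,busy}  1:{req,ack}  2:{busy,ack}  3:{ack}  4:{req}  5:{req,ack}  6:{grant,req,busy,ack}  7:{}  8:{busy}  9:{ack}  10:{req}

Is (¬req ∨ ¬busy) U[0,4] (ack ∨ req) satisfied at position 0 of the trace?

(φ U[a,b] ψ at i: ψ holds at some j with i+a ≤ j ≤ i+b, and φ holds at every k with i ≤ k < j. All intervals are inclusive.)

True

Need some j in [0,4] with (ack ∨ req), and (¬req ∨ ¬busy) at every k in [0,j-1].
  j=0: (ack ∨ req) false.
  j=1: (ack ∨ req) holds; (¬req ∨ ¬busy) holds at every k in [0,0] → satisfied.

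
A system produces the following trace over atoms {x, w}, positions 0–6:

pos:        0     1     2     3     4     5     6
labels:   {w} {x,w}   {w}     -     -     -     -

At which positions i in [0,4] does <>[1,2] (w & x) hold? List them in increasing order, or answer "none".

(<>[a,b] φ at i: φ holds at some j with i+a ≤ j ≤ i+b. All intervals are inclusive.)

0

Evaluate at each i in [0,4]:
  i=0: ✓ (witness j=1)
  i=1: ✗ (none in [2,3])
  i=2: ✗ (none in [3,4])
  i=3: ✗ (none in [4,5])
  i=4: ✗ (none in [5,6])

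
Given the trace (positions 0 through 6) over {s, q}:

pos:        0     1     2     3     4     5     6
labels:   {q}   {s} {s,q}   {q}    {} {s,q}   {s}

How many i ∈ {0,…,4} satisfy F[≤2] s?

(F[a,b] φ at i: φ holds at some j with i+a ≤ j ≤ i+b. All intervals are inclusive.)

Evaluate at each i in [0,4]:
  i=0: ✓ (witness j=1)
  i=1: ✓ (witness j=1)
  i=2: ✓ (witness j=2)
  i=3: ✓ (witness j=5)
  i=4: ✓ (witness j=5)
Positions where it holds: {0, 1, 2, 3, 4} → 5.

5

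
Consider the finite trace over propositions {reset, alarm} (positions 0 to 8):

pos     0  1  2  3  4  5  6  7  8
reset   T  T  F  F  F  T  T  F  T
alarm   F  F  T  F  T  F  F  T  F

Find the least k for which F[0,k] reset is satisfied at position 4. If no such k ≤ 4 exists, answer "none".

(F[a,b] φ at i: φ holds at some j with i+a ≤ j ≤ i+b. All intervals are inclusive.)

Scan j = 4,5,… for reset:
  j=4: fails
  j=5: holds
First hit at j=5, so smallest k = 5-4 = 1.

1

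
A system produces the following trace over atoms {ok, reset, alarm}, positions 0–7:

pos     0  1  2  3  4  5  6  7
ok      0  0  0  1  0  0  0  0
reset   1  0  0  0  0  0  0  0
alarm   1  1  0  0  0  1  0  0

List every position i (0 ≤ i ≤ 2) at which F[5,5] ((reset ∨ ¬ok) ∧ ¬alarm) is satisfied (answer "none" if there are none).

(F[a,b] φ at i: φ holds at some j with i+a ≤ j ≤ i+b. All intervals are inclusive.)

1, 2

Evaluate at each i in [0,2]:
  i=0: ✗ (none in [5,5])
  i=1: ✓ (witness j=6)
  i=2: ✓ (witness j=7)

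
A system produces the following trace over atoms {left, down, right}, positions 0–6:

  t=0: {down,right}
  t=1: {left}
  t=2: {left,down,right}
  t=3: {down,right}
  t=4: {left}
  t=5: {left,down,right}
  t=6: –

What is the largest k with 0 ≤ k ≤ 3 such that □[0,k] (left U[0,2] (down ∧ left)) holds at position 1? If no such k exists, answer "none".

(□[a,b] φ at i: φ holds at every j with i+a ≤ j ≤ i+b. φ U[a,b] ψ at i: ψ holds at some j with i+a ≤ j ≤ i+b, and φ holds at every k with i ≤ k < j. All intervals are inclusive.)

1

(left U[0,2] (down ∧ left)) must hold from j=1 onward; find where it first fails.
  j=1: holds
  j=2: holds
  j=3: fails
Holds on [1,2], so largest k = 1.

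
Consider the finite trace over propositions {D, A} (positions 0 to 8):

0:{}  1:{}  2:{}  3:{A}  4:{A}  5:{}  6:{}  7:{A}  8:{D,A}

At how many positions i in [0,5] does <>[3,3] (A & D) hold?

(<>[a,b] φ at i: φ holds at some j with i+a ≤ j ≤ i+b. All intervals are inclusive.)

1

Evaluate at each i in [0,5]:
  i=0: ✗ (none in [3,3])
  i=1: ✗ (none in [4,4])
  i=2: ✗ (none in [5,5])
  i=3: ✗ (none in [6,6])
  i=4: ✗ (none in [7,7])
  i=5: ✓ (witness j=8)
Positions where it holds: {5} → 1.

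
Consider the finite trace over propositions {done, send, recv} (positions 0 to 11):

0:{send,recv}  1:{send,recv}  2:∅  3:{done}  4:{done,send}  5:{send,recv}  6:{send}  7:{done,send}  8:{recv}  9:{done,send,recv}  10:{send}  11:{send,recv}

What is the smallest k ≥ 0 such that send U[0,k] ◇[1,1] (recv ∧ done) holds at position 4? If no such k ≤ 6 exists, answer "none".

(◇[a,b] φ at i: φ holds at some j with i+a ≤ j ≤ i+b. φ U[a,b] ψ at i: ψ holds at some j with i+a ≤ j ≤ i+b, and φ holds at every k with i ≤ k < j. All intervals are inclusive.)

4

Need earliest j ≥ 4 with ◇[1,1] (recv ∧ done), and send at every k in [4,j-1].
  j=4: rhs fails.
  j=5: rhs fails.
  j=6: rhs fails.
  j=7: rhs fails.
  j=8: rhs holds; lhs holds on [4,7]. k = 4.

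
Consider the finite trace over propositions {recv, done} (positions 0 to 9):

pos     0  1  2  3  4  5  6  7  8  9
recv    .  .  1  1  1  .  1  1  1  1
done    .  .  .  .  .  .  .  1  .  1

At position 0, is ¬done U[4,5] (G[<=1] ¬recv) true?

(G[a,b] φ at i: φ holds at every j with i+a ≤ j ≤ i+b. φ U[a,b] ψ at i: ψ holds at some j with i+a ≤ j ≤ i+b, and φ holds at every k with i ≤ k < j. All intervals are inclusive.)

Need some j in [4,5] with G[<=1] ¬recv, and ¬done at every k in [0,j-1].
  j=4: G[<=1] ¬recv — fails at 4.
  j=5: G[<=1] ¬recv — fails at 6.
No j in the window works → until fails.

Does not hold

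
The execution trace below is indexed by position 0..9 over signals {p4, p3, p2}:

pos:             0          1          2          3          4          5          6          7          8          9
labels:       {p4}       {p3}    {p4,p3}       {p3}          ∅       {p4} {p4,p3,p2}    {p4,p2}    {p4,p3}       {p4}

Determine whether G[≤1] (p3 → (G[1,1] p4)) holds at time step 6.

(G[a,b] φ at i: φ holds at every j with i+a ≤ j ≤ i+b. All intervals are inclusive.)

True

Check (p3 → (G[1,1] p4)) at every j in [6,7]:
  j=6: antecedent true; consequent holds on [7,7] → ✓
  j=7: antecedent false → ✓
All positions satisfy it → formula holds.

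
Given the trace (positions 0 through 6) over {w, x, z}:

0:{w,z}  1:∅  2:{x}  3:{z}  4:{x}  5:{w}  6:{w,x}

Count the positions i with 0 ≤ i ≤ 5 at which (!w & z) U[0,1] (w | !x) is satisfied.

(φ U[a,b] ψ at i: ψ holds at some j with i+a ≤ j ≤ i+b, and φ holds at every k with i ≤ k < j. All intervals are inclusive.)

Evaluate at each i in [0,5]:
  i=0: ✓ (rhs at j=0)
  i=1: ✓ (rhs at j=1)
  i=2: ✗ (lhs fails at k=2 before rhs at j=3)
  i=3: ✓ (rhs at j=3)
  i=4: ✗ (lhs fails at k=4 before rhs at j=5)
  i=5: ✓ (rhs at j=5)
Positions where it holds: {0, 1, 3, 5} → 4.

4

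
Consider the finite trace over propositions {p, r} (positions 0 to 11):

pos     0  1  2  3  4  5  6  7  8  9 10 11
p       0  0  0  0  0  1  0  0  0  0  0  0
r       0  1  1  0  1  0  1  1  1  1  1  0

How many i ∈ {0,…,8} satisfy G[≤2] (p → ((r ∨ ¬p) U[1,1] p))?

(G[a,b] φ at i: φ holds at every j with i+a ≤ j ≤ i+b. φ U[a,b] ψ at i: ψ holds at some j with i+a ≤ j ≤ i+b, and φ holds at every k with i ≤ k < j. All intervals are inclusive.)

Evaluate at each i in [0,8]:
  i=0: ✓ (all of [0,2])
  i=1: ✓ (all of [1,3])
  i=2: ✓ (all of [2,4])
  i=3: ✗ (fails at j=5)
  i=4: ✗ (fails at j=5)
  i=5: ✗ (fails at j=5)
  i=6: ✓ (all of [6,8])
  i=7: ✓ (all of [7,9])
  i=8: ✓ (all of [8,10])
Positions where it holds: {0, 1, 2, 6, 7, 8} → 6.

6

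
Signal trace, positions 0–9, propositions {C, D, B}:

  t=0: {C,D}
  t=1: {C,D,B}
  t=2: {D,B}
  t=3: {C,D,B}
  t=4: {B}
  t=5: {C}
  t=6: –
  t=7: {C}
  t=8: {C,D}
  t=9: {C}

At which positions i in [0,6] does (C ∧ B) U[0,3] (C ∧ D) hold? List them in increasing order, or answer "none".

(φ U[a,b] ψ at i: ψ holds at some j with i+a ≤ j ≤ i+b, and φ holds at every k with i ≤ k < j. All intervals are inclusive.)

0, 1, 3

Evaluate at each i in [0,6]:
  i=0: ✓ (rhs at j=0)
  i=1: ✓ (rhs at j=1)
  i=2: ✗ (lhs fails at k=2 before rhs at j=3)
  i=3: ✓ (rhs at j=3)
  i=4: ✗ (no rhs in [4,7])
  i=5: ✗ (lhs fails at k=5 before rhs at j=8)
  i=6: ✗ (lhs fails at k=6 before rhs at j=8)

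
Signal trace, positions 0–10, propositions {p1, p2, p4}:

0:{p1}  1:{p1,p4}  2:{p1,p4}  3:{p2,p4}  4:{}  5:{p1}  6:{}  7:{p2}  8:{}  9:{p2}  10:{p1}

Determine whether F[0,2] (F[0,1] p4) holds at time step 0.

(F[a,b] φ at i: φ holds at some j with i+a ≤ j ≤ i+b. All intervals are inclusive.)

Yes

Check F[0,1] p4 at each j in [0,2]:
  j=0: holds (witness at 1)
  j=1: holds (witness at 1)
  j=2: holds (witness at 2)
Found at j=0 → formula holds.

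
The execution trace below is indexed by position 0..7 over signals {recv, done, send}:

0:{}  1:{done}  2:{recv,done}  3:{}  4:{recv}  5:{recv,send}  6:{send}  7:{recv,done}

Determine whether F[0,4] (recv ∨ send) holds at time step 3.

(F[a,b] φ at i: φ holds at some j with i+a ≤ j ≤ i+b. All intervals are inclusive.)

Check (recv ∨ send) at each j in [3,7]:
  j=3: false
  j=4: true
  j=5: true
  j=6: true
  j=7: true
Found at j=4 → formula holds.

Holds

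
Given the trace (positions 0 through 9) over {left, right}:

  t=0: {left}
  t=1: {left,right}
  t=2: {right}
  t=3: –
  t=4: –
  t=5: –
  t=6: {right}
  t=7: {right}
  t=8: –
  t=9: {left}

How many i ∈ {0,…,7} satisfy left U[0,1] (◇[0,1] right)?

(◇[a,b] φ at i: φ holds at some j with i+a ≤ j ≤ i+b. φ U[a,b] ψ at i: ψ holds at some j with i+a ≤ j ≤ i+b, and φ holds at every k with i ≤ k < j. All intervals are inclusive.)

6

Evaluate at each i in [0,7]:
  i=0: ✓ (rhs at j=0)
  i=1: ✓ (rhs at j=1)
  i=2: ✓ (rhs at j=2)
  i=3: ✗ (no rhs in [3,4])
  i=4: ✗ (lhs fails at k=4 before rhs at j=5)
  i=5: ✓ (rhs at j=5)
  i=6: ✓ (rhs at j=6)
  i=7: ✓ (rhs at j=7)
Positions where it holds: {0, 1, 2, 5, 6, 7} → 6.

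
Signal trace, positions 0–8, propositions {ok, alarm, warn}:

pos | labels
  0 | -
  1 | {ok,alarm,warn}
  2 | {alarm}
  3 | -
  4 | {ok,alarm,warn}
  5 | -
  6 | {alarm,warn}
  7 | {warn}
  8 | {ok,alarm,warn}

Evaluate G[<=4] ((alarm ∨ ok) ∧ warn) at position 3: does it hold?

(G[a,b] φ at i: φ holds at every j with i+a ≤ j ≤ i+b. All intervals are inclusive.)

Check ((alarm ∨ ok) ∧ warn) at every j in [3,7]:
  j=3: false
  j=4: true
  j=5: false
  j=6: true
  j=7: false
Fails at j=3 → formula fails.

False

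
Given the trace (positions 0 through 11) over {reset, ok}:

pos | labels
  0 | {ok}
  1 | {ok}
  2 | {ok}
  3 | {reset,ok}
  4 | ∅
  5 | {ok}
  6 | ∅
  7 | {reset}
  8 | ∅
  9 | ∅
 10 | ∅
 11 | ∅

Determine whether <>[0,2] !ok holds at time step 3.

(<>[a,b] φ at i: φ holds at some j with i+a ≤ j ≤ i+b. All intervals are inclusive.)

Yes

Check !ok at each j in [3,5]:
  j=3: false
  j=4: true
  j=5: false
Found at j=4 → formula holds.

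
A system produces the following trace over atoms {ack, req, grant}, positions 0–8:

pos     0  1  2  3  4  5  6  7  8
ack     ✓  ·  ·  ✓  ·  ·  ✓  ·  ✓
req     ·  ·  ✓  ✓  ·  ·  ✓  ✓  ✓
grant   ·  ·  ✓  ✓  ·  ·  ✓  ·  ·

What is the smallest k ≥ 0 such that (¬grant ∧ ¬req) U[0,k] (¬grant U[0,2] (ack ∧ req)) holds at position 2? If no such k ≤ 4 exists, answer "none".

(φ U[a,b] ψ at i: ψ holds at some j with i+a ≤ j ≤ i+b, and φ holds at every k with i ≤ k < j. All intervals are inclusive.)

Need earliest j ≥ 2 with (¬grant U[0,2] (ack ∧ req)), and (¬grant ∧ ¬req) at every k in [2,j-1].
  j=2: rhs fails.
  j=3: rhs holds but lhs fails at k=2.
  j=4: rhs holds but lhs fails at k=2.
  j=5: rhs holds but lhs fails at k=2.
  j=6: rhs holds but lhs fails at k=2.
No witness within the range → none.

none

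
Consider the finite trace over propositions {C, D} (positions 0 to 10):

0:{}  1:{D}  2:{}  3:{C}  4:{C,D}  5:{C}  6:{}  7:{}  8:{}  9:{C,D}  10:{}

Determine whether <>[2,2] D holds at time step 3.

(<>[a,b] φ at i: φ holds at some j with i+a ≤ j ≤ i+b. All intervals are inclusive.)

Check D at each j in [5,5]:
  j=5: false
No position in the window satisfies it → formula fails.

No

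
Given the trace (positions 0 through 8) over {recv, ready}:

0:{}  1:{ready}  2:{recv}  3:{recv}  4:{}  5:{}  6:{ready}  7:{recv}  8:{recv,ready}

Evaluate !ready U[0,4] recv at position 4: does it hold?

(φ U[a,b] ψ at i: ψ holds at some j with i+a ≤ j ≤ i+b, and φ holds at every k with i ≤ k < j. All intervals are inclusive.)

No

Need some j in [4,8] with recv, and !ready at every k in [4,j-1].
  j=4: recv false.
  j=5: recv false.
  j=6: recv false.
  j=7: recv holds, but !ready fails at k=6 → not this j.
  j=8: recv holds, but !ready fails at k=6 → not this j.
No j in the window works → until fails.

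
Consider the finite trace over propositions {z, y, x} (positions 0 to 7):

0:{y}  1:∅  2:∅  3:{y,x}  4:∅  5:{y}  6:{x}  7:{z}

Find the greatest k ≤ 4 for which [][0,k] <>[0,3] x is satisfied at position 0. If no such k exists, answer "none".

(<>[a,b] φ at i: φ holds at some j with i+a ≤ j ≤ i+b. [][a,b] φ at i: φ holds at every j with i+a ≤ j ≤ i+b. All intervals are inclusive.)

4

<>[0,3] x must hold from j=0 onward; find where it first fails.
  j=0: holds
  j=1: holds
  j=2: holds
  j=3: holds
  j=4: holds
Holds through j=4; largest k = 4.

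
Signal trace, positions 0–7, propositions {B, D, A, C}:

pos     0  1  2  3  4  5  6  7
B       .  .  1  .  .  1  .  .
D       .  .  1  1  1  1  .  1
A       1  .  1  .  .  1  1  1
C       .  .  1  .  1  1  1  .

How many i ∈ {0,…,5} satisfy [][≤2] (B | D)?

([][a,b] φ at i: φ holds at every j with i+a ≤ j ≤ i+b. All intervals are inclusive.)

2

Evaluate at each i in [0,5]:
  i=0: ✗ (fails at j=0)
  i=1: ✗ (fails at j=1)
  i=2: ✓ (all of [2,4])
  i=3: ✓ (all of [3,5])
  i=4: ✗ (fails at j=6)
  i=5: ✗ (fails at j=6)
Positions where it holds: {2, 3} → 2.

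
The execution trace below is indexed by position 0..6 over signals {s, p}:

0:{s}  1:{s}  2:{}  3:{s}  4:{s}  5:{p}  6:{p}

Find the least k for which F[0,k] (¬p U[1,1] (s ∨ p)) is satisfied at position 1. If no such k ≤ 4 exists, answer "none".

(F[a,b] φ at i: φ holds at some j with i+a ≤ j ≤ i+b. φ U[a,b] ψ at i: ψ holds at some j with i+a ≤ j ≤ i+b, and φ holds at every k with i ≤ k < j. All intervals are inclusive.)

1

Scan j = 1,2,… for (¬p U[1,1] (s ∨ p)):
  j=1: fails
  j=2: holds
First hit at j=2, so smallest k = 2-1 = 1.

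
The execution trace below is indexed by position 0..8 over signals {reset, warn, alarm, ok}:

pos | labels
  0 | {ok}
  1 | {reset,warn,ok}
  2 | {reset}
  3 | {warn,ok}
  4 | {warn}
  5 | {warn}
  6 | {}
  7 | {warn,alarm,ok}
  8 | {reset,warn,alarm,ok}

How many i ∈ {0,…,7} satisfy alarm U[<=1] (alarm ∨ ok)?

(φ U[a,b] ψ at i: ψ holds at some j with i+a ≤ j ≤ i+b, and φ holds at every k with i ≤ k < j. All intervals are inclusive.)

Evaluate at each i in [0,7]:
  i=0: ✓ (rhs at j=0)
  i=1: ✓ (rhs at j=1)
  i=2: ✗ (lhs fails at k=2 before rhs at j=3)
  i=3: ✓ (rhs at j=3)
  i=4: ✗ (no rhs in [4,5])
  i=5: ✗ (no rhs in [5,6])
  i=6: ✗ (lhs fails at k=6 before rhs at j=7)
  i=7: ✓ (rhs at j=7)
Positions where it holds: {0, 1, 3, 7} → 4.

4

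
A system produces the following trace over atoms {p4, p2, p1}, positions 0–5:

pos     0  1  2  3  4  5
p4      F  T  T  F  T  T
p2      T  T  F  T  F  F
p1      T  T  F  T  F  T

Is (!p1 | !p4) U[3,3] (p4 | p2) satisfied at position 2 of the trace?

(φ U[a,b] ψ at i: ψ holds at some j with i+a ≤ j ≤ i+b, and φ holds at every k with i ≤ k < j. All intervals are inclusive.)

True

Need some j in [5,5] with (p4 | p2), and (!p1 | !p4) at every k in [2,j-1].
  j=5: (p4 | p2) holds; (!p1 | !p4) holds at every k in [2,4] → satisfied.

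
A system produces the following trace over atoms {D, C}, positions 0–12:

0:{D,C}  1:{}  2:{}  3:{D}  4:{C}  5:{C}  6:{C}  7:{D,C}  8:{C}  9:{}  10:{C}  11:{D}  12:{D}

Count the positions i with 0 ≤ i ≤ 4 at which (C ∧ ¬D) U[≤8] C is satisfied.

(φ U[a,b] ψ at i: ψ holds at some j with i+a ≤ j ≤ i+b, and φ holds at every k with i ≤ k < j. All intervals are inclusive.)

2

Evaluate at each i in [0,4]:
  i=0: ✓ (rhs at j=0)
  i=1: ✗ (lhs fails at k=1 before rhs at j=4)
  i=2: ✗ (lhs fails at k=2 before rhs at j=4)
  i=3: ✗ (lhs fails at k=3 before rhs at j=4)
  i=4: ✓ (rhs at j=4)
Positions where it holds: {0, 4} → 2.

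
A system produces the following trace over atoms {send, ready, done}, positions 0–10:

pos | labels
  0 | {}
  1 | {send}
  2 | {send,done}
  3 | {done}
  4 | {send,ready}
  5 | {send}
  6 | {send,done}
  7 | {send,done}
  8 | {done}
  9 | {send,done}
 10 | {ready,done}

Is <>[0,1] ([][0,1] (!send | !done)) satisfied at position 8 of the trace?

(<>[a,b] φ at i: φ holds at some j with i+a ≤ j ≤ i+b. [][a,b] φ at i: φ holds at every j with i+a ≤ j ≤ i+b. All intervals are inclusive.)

Does not hold

Check [][0,1] (!send | !done) at each j in [8,9]:
  j=8: fails at 9
  j=9: fails at 9
No position in the window satisfies it → formula fails.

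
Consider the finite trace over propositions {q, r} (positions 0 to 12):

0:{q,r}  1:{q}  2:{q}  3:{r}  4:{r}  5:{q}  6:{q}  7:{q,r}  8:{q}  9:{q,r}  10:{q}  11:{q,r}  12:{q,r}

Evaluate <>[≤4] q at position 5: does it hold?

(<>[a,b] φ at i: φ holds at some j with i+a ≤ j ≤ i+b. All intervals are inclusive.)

True

Check q at each j in [5,9]:
  j=5: true
  j=6: true
  j=7: true
  j=8: true
  j=9: true
Found at j=5 → formula holds.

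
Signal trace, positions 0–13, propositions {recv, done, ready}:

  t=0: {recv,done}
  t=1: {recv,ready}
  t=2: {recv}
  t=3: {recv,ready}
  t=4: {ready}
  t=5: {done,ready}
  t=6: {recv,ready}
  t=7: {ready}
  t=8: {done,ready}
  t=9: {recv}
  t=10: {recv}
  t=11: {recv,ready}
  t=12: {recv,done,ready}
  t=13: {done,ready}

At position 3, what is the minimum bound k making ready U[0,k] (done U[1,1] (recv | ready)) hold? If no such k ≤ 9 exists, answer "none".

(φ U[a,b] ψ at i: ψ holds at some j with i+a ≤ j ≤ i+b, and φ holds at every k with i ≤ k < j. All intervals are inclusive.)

2

Need earliest j ≥ 3 with (done U[1,1] (recv | ready)), and ready at every k in [3,j-1].
  j=3: rhs fails.
  j=4: rhs fails.
  j=5: rhs holds; lhs holds on [3,4]. k = 2.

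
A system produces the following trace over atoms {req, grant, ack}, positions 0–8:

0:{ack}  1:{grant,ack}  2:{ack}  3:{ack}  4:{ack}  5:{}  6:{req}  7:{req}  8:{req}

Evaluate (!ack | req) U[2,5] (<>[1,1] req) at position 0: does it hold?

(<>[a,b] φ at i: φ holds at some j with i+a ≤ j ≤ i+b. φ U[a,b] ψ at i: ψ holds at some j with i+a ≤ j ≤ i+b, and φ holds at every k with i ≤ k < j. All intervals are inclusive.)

False

Need some j in [2,5] with <>[1,1] req, and (!ack | req) at every k in [0,j-1].
  j=2: <>[1,1] req — fails (none in [3,3]).
  j=3: <>[1,1] req — fails (none in [4,4]).
  j=4: <>[1,1] req — fails (none in [5,5]).
  j=5: <>[1,1] req holds, but (!ack | req) fails at k=0 → not this j.
No j in the window works → until fails.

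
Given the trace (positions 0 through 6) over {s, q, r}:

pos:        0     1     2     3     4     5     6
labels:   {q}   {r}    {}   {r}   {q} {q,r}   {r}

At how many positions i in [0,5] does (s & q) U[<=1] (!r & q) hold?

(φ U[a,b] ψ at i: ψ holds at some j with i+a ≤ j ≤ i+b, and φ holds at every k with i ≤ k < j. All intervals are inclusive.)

Evaluate at each i in [0,5]:
  i=0: ✓ (rhs at j=0)
  i=1: ✗ (no rhs in [1,2])
  i=2: ✗ (no rhs in [2,3])
  i=3: ✗ (lhs fails at k=3 before rhs at j=4)
  i=4: ✓ (rhs at j=4)
  i=5: ✗ (no rhs in [5,6])
Positions where it holds: {0, 4} → 2.

2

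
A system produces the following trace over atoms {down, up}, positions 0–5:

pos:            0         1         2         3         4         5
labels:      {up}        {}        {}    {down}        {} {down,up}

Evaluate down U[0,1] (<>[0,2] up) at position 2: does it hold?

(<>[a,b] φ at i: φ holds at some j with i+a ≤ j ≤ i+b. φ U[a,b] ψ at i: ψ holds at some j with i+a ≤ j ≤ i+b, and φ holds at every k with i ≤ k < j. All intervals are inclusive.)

No

Need some j in [2,3] with <>[0,2] up, and down at every k in [2,j-1].
  j=2: <>[0,2] up — fails (none in [2,4]).
  j=3: <>[0,2] up holds, but down fails at k=2 → not this j.
No j in the window works → until fails.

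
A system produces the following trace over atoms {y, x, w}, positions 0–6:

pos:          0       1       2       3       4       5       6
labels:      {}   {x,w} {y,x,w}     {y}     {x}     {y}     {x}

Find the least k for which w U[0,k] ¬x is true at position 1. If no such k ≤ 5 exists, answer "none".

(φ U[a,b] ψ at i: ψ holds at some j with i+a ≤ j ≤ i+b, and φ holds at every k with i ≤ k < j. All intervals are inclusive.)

2

Need earliest j ≥ 1 with ¬x, and w at every k in [1,j-1].
  j=1: rhs fails.
  j=2: rhs fails.
  j=3: rhs holds; lhs holds on [1,2]. k = 2.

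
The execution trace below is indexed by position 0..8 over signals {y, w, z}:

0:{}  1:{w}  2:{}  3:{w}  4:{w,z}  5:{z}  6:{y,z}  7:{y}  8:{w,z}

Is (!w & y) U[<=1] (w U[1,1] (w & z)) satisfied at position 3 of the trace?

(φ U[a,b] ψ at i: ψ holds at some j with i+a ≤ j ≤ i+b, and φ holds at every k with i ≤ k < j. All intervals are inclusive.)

Need some j in [3,4] with (w U[1,1] (w & z)), and (!w & y) at every k in [3,j-1].
  j=3: (w U[1,1] (w & z)) holds; no prefix to check → satisfied.

Yes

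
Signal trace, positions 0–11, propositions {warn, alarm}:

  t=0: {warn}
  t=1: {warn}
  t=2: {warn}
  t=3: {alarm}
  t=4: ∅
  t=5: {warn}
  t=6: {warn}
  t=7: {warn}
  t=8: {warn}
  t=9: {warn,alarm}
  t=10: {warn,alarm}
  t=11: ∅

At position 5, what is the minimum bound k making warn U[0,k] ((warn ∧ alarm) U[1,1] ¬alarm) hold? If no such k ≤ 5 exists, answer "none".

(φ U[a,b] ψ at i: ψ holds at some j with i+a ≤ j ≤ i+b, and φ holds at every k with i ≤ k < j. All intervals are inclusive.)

Need earliest j ≥ 5 with ((warn ∧ alarm) U[1,1] ¬alarm), and warn at every k in [5,j-1].
  j=5: rhs fails.
  j=6: rhs fails.
  j=7: rhs fails.
  j=8: rhs fails.
  j=9: rhs fails.
  j=10: rhs holds; lhs holds on [5,9]. k = 5.

5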